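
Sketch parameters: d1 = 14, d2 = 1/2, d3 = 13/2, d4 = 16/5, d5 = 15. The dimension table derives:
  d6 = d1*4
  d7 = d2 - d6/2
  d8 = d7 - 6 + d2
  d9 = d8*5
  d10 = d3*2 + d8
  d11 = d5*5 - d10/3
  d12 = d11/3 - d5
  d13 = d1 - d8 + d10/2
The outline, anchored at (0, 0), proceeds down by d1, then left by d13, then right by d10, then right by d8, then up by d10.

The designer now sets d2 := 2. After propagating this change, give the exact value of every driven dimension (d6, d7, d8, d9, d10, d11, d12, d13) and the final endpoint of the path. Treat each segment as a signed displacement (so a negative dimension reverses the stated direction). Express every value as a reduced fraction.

d6 = 56
d7 = -26
d8 = -30
d9 = -150
d10 = -17
d11 = 242/3
d12 = 107/9
d13 = 71/2
endpoint = (-165/2, -31)

Apply edit: d2 := 2
  d6 = d1*4 = 56
  d7 = d2 - d6/2 = -26
  d8 = d7 - 6 + d2 = -30
  d9 = d8*5 = -150
  d10 = d3*2 + d8 = -17
  d11 = d5*5 - d10/3 = 242/3
  d12 = d11/3 - d5 = 107/9
  d13 = d1 - d8 + d10/2 = 71/2
Walk from origin (0, 0):
  seg 1: down by d1 = 14 → (0, -14)
  seg 2: left by d13 = 71/2 → (-71/2, -14)
  seg 3: right by d10 = -17 → (-105/2, -14)
  seg 4: right by d8 = -30 → (-165/2, -14)
  seg 5: up by d10 = -17 → (-165/2, -31)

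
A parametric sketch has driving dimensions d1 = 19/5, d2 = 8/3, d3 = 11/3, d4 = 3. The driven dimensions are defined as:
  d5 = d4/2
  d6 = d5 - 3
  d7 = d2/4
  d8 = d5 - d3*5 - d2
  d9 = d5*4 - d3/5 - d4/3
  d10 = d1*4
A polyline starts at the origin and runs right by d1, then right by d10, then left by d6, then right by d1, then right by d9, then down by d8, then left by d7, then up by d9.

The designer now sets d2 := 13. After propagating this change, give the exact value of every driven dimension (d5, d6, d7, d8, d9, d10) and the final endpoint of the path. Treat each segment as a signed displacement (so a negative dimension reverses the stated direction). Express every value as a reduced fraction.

Apply edit: d2 := 13
  d5 = d4/2 = 3/2
  d6 = d5 - 3 = -3/2
  d7 = d2/4 = 13/4
  d8 = d5 - d3*5 - d2 = -179/6
  d9 = d5*4 - d3/5 - d4/3 = 64/15
  d10 = d1*4 = 76/5
Walk from origin (0, 0):
  seg 1: right by d1 = 19/5 → (19/5, 0)
  seg 2: right by d10 = 76/5 → (19, 0)
  seg 3: left by d6 = -3/2 → (41/2, 0)
  seg 4: right by d1 = 19/5 → (243/10, 0)
  seg 5: right by d9 = 64/15 → (857/30, 0)
  seg 6: down by d8 = -179/6 → (857/30, 179/6)
  seg 7: left by d7 = 13/4 → (1519/60, 179/6)
  seg 8: up by d9 = 64/15 → (1519/60, 341/10)

d5 = 3/2
d6 = -3/2
d7 = 13/4
d8 = -179/6
d9 = 64/15
d10 = 76/5
endpoint = (1519/60, 341/10)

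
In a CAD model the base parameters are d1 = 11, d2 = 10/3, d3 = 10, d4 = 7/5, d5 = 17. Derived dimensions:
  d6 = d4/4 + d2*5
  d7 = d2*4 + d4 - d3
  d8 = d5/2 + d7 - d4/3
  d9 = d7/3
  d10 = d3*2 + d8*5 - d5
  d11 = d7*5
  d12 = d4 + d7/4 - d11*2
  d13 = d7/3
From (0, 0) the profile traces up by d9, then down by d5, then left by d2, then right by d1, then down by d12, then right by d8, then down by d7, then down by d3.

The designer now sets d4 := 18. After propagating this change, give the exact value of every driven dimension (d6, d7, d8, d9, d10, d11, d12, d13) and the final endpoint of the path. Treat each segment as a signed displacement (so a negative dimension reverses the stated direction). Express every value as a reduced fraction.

Apply edit: d4 := 18
  d6 = d4/4 + d2*5 = 127/6
  d7 = d2*4 + d4 - d3 = 64/3
  d8 = d5/2 + d7 - d4/3 = 143/6
  d9 = d7/3 = 64/9
  d10 = d3*2 + d8*5 - d5 = 733/6
  d11 = d7*5 = 320/3
  d12 = d4 + d7/4 - d11*2 = -190
  d13 = d7/3 = 64/9
Walk from origin (0, 0):
  seg 1: up by d9 = 64/9 → (0, 64/9)
  seg 2: down by d5 = 17 → (0, -89/9)
  seg 3: left by d2 = 10/3 → (-10/3, -89/9)
  seg 4: right by d1 = 11 → (23/3, -89/9)
  seg 5: down by d12 = -190 → (23/3, 1621/9)
  seg 6: right by d8 = 143/6 → (63/2, 1621/9)
  seg 7: down by d7 = 64/3 → (63/2, 1429/9)
  seg 8: down by d3 = 10 → (63/2, 1339/9)

d6 = 127/6
d7 = 64/3
d8 = 143/6
d9 = 64/9
d10 = 733/6
d11 = 320/3
d12 = -190
d13 = 64/9
endpoint = (63/2, 1339/9)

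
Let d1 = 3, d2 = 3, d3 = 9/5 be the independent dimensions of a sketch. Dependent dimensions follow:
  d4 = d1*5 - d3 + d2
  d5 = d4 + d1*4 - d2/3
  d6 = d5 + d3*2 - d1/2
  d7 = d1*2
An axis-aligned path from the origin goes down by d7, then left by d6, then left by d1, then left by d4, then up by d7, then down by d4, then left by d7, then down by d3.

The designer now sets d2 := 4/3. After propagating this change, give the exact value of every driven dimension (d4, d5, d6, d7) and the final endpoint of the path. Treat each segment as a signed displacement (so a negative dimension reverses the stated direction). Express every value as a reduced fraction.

d4 = 218/15
d5 = 1174/45
d6 = 2537/90
d7 = 6
endpoint = (-931/18, -49/3)

Apply edit: d2 := 4/3
  d4 = d1*5 - d3 + d2 = 218/15
  d5 = d4 + d1*4 - d2/3 = 1174/45
  d6 = d5 + d3*2 - d1/2 = 2537/90
  d7 = d1*2 = 6
Walk from origin (0, 0):
  seg 1: down by d7 = 6 → (0, -6)
  seg 2: left by d6 = 2537/90 → (-2537/90, -6)
  seg 3: left by d1 = 3 → (-2807/90, -6)
  seg 4: left by d4 = 218/15 → (-823/18, -6)
  seg 5: up by d7 = 6 → (-823/18, 0)
  seg 6: down by d4 = 218/15 → (-823/18, -218/15)
  seg 7: left by d7 = 6 → (-931/18, -218/15)
  seg 8: down by d3 = 9/5 → (-931/18, -49/3)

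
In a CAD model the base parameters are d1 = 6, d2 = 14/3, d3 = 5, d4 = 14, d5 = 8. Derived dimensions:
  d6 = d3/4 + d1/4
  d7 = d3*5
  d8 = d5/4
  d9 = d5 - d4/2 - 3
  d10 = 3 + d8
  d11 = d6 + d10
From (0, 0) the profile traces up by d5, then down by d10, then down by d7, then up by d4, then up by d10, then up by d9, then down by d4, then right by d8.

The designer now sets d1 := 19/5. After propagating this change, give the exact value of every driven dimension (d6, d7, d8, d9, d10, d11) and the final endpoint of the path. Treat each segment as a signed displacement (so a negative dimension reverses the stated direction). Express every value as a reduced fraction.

d6 = 11/5
d7 = 25
d8 = 2
d9 = -2
d10 = 5
d11 = 36/5
endpoint = (2, -19)

Apply edit: d1 := 19/5
  d6 = d3/4 + d1/4 = 11/5
  d7 = d3*5 = 25
  d8 = d5/4 = 2
  d9 = d5 - d4/2 - 3 = -2
  d10 = 3 + d8 = 5
  d11 = d6 + d10 = 36/5
Walk from origin (0, 0):
  seg 1: up by d5 = 8 → (0, 8)
  seg 2: down by d10 = 5 → (0, 3)
  seg 3: down by d7 = 25 → (0, -22)
  seg 4: up by d4 = 14 → (0, -8)
  seg 5: up by d10 = 5 → (0, -3)
  seg 6: up by d9 = -2 → (0, -5)
  seg 7: down by d4 = 14 → (0, -19)
  seg 8: right by d8 = 2 → (2, -19)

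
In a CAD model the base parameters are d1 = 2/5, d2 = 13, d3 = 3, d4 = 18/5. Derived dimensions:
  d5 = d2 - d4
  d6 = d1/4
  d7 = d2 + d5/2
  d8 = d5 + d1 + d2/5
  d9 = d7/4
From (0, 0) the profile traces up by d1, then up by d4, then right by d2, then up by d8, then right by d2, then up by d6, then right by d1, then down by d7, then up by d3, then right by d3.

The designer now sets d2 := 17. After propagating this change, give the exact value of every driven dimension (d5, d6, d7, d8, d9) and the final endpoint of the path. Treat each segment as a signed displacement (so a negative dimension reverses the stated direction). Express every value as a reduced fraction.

d5 = 67/5
d6 = 1/10
d7 = 237/10
d8 = 86/5
d9 = 237/40
endpoint = (187/5, 3/5)

Apply edit: d2 := 17
  d5 = d2 - d4 = 67/5
  d6 = d1/4 = 1/10
  d7 = d2 + d5/2 = 237/10
  d8 = d5 + d1 + d2/5 = 86/5
  d9 = d7/4 = 237/40
Walk from origin (0, 0):
  seg 1: up by d1 = 2/5 → (0, 2/5)
  seg 2: up by d4 = 18/5 → (0, 4)
  seg 3: right by d2 = 17 → (17, 4)
  seg 4: up by d8 = 86/5 → (17, 106/5)
  seg 5: right by d2 = 17 → (34, 106/5)
  seg 6: up by d6 = 1/10 → (34, 213/10)
  seg 7: right by d1 = 2/5 → (172/5, 213/10)
  seg 8: down by d7 = 237/10 → (172/5, -12/5)
  seg 9: up by d3 = 3 → (172/5, 3/5)
  seg 10: right by d3 = 3 → (187/5, 3/5)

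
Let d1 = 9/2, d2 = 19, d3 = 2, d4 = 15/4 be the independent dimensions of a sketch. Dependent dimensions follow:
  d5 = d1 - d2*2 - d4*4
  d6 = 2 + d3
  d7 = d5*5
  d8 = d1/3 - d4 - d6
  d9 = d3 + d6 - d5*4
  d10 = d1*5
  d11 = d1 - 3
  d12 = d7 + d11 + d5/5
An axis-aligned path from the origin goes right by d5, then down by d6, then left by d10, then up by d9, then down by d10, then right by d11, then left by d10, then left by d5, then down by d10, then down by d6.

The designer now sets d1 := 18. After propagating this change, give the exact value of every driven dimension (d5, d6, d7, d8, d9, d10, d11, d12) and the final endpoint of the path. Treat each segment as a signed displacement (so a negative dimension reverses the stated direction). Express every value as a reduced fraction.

d5 = -35
d6 = 4
d7 = -175
d8 = -7/4
d9 = 146
d10 = 90
d11 = 15
d12 = -167
endpoint = (-165, -42)

Apply edit: d1 := 18
  d5 = d1 - d2*2 - d4*4 = -35
  d6 = 2 + d3 = 4
  d7 = d5*5 = -175
  d8 = d1/3 - d4 - d6 = -7/4
  d9 = d3 + d6 - d5*4 = 146
  d10 = d1*5 = 90
  d11 = d1 - 3 = 15
  d12 = d7 + d11 + d5/5 = -167
Walk from origin (0, 0):
  seg 1: right by d5 = -35 → (-35, 0)
  seg 2: down by d6 = 4 → (-35, -4)
  seg 3: left by d10 = 90 → (-125, -4)
  seg 4: up by d9 = 146 → (-125, 142)
  seg 5: down by d10 = 90 → (-125, 52)
  seg 6: right by d11 = 15 → (-110, 52)
  seg 7: left by d10 = 90 → (-200, 52)
  seg 8: left by d5 = -35 → (-165, 52)
  seg 9: down by d10 = 90 → (-165, -38)
  seg 10: down by d6 = 4 → (-165, -42)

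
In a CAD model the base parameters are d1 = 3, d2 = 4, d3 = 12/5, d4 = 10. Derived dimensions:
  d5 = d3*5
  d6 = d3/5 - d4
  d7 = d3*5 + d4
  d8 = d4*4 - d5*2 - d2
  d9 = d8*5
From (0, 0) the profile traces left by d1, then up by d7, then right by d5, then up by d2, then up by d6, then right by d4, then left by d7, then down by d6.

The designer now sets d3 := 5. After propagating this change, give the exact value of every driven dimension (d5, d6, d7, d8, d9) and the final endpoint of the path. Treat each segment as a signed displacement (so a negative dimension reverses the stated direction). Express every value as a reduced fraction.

d5 = 25
d6 = -9
d7 = 35
d8 = -14
d9 = -70
endpoint = (-3, 39)

Apply edit: d3 := 5
  d5 = d3*5 = 25
  d6 = d3/5 - d4 = -9
  d7 = d3*5 + d4 = 35
  d8 = d4*4 - d5*2 - d2 = -14
  d9 = d8*5 = -70
Walk from origin (0, 0):
  seg 1: left by d1 = 3 → (-3, 0)
  seg 2: up by d7 = 35 → (-3, 35)
  seg 3: right by d5 = 25 → (22, 35)
  seg 4: up by d2 = 4 → (22, 39)
  seg 5: up by d6 = -9 → (22, 30)
  seg 6: right by d4 = 10 → (32, 30)
  seg 7: left by d7 = 35 → (-3, 30)
  seg 8: down by d6 = -9 → (-3, 39)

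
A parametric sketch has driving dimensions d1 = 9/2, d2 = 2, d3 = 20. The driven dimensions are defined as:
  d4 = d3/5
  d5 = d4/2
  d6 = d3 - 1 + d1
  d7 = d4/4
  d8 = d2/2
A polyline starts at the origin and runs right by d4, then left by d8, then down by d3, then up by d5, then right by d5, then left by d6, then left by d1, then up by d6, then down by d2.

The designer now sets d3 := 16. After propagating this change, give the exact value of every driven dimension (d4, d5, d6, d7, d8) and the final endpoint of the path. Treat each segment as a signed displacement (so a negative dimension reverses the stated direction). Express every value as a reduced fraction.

d4 = 16/5
d5 = 8/5
d6 = 39/2
d7 = 4/5
d8 = 1
endpoint = (-101/5, 31/10)

Apply edit: d3 := 16
  d4 = d3/5 = 16/5
  d5 = d4/2 = 8/5
  d6 = d3 - 1 + d1 = 39/2
  d7 = d4/4 = 4/5
  d8 = d2/2 = 1
Walk from origin (0, 0):
  seg 1: right by d4 = 16/5 → (16/5, 0)
  seg 2: left by d8 = 1 → (11/5, 0)
  seg 3: down by d3 = 16 → (11/5, -16)
  seg 4: up by d5 = 8/5 → (11/5, -72/5)
  seg 5: right by d5 = 8/5 → (19/5, -72/5)
  seg 6: left by d6 = 39/2 → (-157/10, -72/5)
  seg 7: left by d1 = 9/2 → (-101/5, -72/5)
  seg 8: up by d6 = 39/2 → (-101/5, 51/10)
  seg 9: down by d2 = 2 → (-101/5, 31/10)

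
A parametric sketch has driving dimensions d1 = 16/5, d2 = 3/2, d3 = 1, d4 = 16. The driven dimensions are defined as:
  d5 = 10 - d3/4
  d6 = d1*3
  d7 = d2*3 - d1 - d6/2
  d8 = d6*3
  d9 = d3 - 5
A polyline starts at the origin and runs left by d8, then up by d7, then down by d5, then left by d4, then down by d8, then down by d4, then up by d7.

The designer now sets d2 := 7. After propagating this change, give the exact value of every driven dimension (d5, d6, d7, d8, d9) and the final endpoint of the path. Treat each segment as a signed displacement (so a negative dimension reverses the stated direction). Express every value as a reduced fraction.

Apply edit: d2 := 7
  d5 = 10 - d3/4 = 39/4
  d6 = d1*3 = 48/5
  d7 = d2*3 - d1 - d6/2 = 13
  d8 = d6*3 = 144/5
  d9 = d3 - 5 = -4
Walk from origin (0, 0):
  seg 1: left by d8 = 144/5 → (-144/5, 0)
  seg 2: up by d7 = 13 → (-144/5, 13)
  seg 3: down by d5 = 39/4 → (-144/5, 13/4)
  seg 4: left by d4 = 16 → (-224/5, 13/4)
  seg 5: down by d8 = 144/5 → (-224/5, -511/20)
  seg 6: down by d4 = 16 → (-224/5, -831/20)
  seg 7: up by d7 = 13 → (-224/5, -571/20)

d5 = 39/4
d6 = 48/5
d7 = 13
d8 = 144/5
d9 = -4
endpoint = (-224/5, -571/20)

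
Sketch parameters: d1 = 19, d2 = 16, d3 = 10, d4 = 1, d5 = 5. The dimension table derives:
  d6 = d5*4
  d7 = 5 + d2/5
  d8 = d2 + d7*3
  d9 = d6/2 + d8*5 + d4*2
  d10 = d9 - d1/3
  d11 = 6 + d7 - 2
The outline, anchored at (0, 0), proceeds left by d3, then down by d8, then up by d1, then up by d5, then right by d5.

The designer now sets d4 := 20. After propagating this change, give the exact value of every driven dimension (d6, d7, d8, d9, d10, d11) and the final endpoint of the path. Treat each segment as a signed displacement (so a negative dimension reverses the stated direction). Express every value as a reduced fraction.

d6 = 20
d7 = 41/5
d8 = 203/5
d9 = 253
d10 = 740/3
d11 = 61/5
endpoint = (-5, -83/5)

Apply edit: d4 := 20
  d6 = d5*4 = 20
  d7 = 5 + d2/5 = 41/5
  d8 = d2 + d7*3 = 203/5
  d9 = d6/2 + d8*5 + d4*2 = 253
  d10 = d9 - d1/3 = 740/3
  d11 = 6 + d7 - 2 = 61/5
Walk from origin (0, 0):
  seg 1: left by d3 = 10 → (-10, 0)
  seg 2: down by d8 = 203/5 → (-10, -203/5)
  seg 3: up by d1 = 19 → (-10, -108/5)
  seg 4: up by d5 = 5 → (-10, -83/5)
  seg 5: right by d5 = 5 → (-5, -83/5)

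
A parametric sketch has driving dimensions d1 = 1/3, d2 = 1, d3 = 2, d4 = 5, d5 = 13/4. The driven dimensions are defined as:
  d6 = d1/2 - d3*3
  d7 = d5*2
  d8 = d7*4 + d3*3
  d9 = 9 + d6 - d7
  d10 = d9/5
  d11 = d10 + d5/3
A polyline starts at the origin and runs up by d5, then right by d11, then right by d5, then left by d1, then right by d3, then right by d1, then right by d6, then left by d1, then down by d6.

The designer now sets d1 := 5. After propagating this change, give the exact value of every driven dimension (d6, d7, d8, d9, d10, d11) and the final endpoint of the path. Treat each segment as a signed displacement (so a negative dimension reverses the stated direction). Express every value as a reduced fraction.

Apply edit: d1 := 5
  d6 = d1/2 - d3*3 = -7/2
  d7 = d5*2 = 13/2
  d8 = d7*4 + d3*3 = 32
  d9 = 9 + d6 - d7 = -1
  d10 = d9/5 = -1/5
  d11 = d10 + d5/3 = 53/60
Walk from origin (0, 0):
  seg 1: up by d5 = 13/4 → (0, 13/4)
  seg 2: right by d11 = 53/60 → (53/60, 13/4)
  seg 3: right by d5 = 13/4 → (62/15, 13/4)
  seg 4: left by d1 = 5 → (-13/15, 13/4)
  seg 5: right by d3 = 2 → (17/15, 13/4)
  seg 6: right by d1 = 5 → (92/15, 13/4)
  seg 7: right by d6 = -7/2 → (79/30, 13/4)
  seg 8: left by d1 = 5 → (-71/30, 13/4)
  seg 9: down by d6 = -7/2 → (-71/30, 27/4)

d6 = -7/2
d7 = 13/2
d8 = 32
d9 = -1
d10 = -1/5
d11 = 53/60
endpoint = (-71/30, 27/4)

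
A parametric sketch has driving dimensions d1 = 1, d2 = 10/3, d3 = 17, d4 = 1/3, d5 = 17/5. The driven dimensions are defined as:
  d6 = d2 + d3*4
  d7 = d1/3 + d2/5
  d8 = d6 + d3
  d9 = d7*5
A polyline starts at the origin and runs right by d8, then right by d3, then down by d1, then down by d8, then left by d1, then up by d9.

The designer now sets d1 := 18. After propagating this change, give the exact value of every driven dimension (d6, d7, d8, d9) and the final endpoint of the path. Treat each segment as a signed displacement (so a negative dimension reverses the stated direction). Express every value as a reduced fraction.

Apply edit: d1 := 18
  d6 = d2 + d3*4 = 214/3
  d7 = d1/3 + d2/5 = 20/3
  d8 = d6 + d3 = 265/3
  d9 = d7*5 = 100/3
Walk from origin (0, 0):
  seg 1: right by d8 = 265/3 → (265/3, 0)
  seg 2: right by d3 = 17 → (316/3, 0)
  seg 3: down by d1 = 18 → (316/3, -18)
  seg 4: down by d8 = 265/3 → (316/3, -319/3)
  seg 5: left by d1 = 18 → (262/3, -319/3)
  seg 6: up by d9 = 100/3 → (262/3, -73)

d6 = 214/3
d7 = 20/3
d8 = 265/3
d9 = 100/3
endpoint = (262/3, -73)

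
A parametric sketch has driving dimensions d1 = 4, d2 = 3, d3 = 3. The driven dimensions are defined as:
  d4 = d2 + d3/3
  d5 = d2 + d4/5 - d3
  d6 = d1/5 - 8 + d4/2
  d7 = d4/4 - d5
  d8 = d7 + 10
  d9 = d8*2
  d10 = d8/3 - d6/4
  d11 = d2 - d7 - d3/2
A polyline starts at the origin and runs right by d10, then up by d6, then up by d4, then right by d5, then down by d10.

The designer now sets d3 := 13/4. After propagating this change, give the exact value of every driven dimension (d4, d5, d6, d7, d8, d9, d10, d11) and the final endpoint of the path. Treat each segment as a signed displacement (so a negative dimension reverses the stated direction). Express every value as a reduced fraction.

Apply edit: d3 := 13/4
  d4 = d2 + d3/3 = 49/12
  d5 = d2 + d4/5 - d3 = 17/30
  d6 = d1/5 - 8 + d4/2 = -619/120
  d7 = d4/4 - d5 = 109/240
  d8 = d7 + 10 = 2509/240
  d9 = d8*2 = 2509/120
  d10 = d8/3 - d6/4 = 1375/288
  d11 = d2 - d7 - d3/2 = 221/240
Walk from origin (0, 0):
  seg 1: right by d10 = 1375/288 → (1375/288, 0)
  seg 2: up by d6 = -619/120 → (1375/288, -619/120)
  seg 3: up by d4 = 49/12 → (1375/288, -43/40)
  seg 4: right by d5 = 17/30 → (7691/1440, -43/40)
  seg 5: down by d10 = 1375/288 → (7691/1440, -8423/1440)

d4 = 49/12
d5 = 17/30
d6 = -619/120
d7 = 109/240
d8 = 2509/240
d9 = 2509/120
d10 = 1375/288
d11 = 221/240
endpoint = (7691/1440, -8423/1440)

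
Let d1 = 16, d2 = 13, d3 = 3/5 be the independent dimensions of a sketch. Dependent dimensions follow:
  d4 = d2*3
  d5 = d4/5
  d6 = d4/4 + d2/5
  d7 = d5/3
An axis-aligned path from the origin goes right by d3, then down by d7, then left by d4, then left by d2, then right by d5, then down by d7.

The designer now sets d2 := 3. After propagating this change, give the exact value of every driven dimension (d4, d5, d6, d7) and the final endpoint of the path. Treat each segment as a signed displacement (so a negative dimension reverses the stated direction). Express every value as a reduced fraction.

Apply edit: d2 := 3
  d4 = d2*3 = 9
  d5 = d4/5 = 9/5
  d6 = d4/4 + d2/5 = 57/20
  d7 = d5/3 = 3/5
Walk from origin (0, 0):
  seg 1: right by d3 = 3/5 → (3/5, 0)
  seg 2: down by d7 = 3/5 → (3/5, -3/5)
  seg 3: left by d4 = 9 → (-42/5, -3/5)
  seg 4: left by d2 = 3 → (-57/5, -3/5)
  seg 5: right by d5 = 9/5 → (-48/5, -3/5)
  seg 6: down by d7 = 3/5 → (-48/5, -6/5)

d4 = 9
d5 = 9/5
d6 = 57/20
d7 = 3/5
endpoint = (-48/5, -6/5)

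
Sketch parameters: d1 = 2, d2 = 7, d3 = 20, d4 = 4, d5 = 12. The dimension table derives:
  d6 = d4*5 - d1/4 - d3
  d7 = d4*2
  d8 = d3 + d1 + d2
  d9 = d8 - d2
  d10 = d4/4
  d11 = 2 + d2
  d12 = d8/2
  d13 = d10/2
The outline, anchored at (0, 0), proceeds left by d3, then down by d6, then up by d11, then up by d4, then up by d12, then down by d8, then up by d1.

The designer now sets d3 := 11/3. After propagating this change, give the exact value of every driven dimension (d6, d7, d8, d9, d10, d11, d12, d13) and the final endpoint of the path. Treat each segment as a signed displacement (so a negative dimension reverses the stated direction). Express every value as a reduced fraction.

d6 = 95/6
d7 = 8
d8 = 38/3
d9 = 17/3
d10 = 1
d11 = 9
d12 = 19/3
d13 = 1/2
endpoint = (-11/3, -43/6)

Apply edit: d3 := 11/3
  d6 = d4*5 - d1/4 - d3 = 95/6
  d7 = d4*2 = 8
  d8 = d3 + d1 + d2 = 38/3
  d9 = d8 - d2 = 17/3
  d10 = d4/4 = 1
  d11 = 2 + d2 = 9
  d12 = d8/2 = 19/3
  d13 = d10/2 = 1/2
Walk from origin (0, 0):
  seg 1: left by d3 = 11/3 → (-11/3, 0)
  seg 2: down by d6 = 95/6 → (-11/3, -95/6)
  seg 3: up by d11 = 9 → (-11/3, -41/6)
  seg 4: up by d4 = 4 → (-11/3, -17/6)
  seg 5: up by d12 = 19/3 → (-11/3, 7/2)
  seg 6: down by d8 = 38/3 → (-11/3, -55/6)
  seg 7: up by d1 = 2 → (-11/3, -43/6)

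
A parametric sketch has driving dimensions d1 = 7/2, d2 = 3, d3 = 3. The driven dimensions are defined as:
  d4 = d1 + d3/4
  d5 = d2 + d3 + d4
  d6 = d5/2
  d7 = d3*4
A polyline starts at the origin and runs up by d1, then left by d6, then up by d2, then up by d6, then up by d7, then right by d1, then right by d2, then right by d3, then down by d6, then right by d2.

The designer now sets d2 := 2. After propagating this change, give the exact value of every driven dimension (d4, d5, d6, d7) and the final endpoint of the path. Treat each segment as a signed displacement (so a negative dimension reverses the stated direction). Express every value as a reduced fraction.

d4 = 17/4
d5 = 37/4
d6 = 37/8
d7 = 12
endpoint = (47/8, 35/2)

Apply edit: d2 := 2
  d4 = d1 + d3/4 = 17/4
  d5 = d2 + d3 + d4 = 37/4
  d6 = d5/2 = 37/8
  d7 = d3*4 = 12
Walk from origin (0, 0):
  seg 1: up by d1 = 7/2 → (0, 7/2)
  seg 2: left by d6 = 37/8 → (-37/8, 7/2)
  seg 3: up by d2 = 2 → (-37/8, 11/2)
  seg 4: up by d6 = 37/8 → (-37/8, 81/8)
  seg 5: up by d7 = 12 → (-37/8, 177/8)
  seg 6: right by d1 = 7/2 → (-9/8, 177/8)
  seg 7: right by d2 = 2 → (7/8, 177/8)
  seg 8: right by d3 = 3 → (31/8, 177/8)
  seg 9: down by d6 = 37/8 → (31/8, 35/2)
  seg 10: right by d2 = 2 → (47/8, 35/2)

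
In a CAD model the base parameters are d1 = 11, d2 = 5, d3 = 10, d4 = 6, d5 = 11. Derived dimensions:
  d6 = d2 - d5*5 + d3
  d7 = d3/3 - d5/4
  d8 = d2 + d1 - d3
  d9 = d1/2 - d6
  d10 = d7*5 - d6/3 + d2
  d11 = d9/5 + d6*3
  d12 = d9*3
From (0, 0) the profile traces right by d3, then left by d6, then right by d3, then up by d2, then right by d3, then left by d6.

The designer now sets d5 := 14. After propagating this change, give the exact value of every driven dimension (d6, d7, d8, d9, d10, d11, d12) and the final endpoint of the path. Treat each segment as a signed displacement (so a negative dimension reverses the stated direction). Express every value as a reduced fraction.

d6 = -55
d7 = -1/6
d8 = 6
d9 = 121/2
d10 = 45/2
d11 = -1529/10
d12 = 363/2
endpoint = (140, 5)

Apply edit: d5 := 14
  d6 = d2 - d5*5 + d3 = -55
  d7 = d3/3 - d5/4 = -1/6
  d8 = d2 + d1 - d3 = 6
  d9 = d1/2 - d6 = 121/2
  d10 = d7*5 - d6/3 + d2 = 45/2
  d11 = d9/5 + d6*3 = -1529/10
  d12 = d9*3 = 363/2
Walk from origin (0, 0):
  seg 1: right by d3 = 10 → (10, 0)
  seg 2: left by d6 = -55 → (65, 0)
  seg 3: right by d3 = 10 → (75, 0)
  seg 4: up by d2 = 5 → (75, 5)
  seg 5: right by d3 = 10 → (85, 5)
  seg 6: left by d6 = -55 → (140, 5)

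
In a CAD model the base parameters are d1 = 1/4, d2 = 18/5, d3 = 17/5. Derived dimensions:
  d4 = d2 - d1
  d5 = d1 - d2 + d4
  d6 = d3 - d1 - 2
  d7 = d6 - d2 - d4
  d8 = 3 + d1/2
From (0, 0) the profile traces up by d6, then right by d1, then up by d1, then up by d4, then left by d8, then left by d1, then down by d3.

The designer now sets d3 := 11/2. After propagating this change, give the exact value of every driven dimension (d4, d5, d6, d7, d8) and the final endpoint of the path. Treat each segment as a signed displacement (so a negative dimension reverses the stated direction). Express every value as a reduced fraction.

Apply edit: d3 := 11/2
  d4 = d2 - d1 = 67/20
  d5 = d1 - d2 + d4 = 0
  d6 = d3 - d1 - 2 = 13/4
  d7 = d6 - d2 - d4 = -37/10
  d8 = 3 + d1/2 = 25/8
Walk from origin (0, 0):
  seg 1: up by d6 = 13/4 → (0, 13/4)
  seg 2: right by d1 = 1/4 → (1/4, 13/4)
  seg 3: up by d1 = 1/4 → (1/4, 7/2)
  seg 4: up by d4 = 67/20 → (1/4, 137/20)
  seg 5: left by d8 = 25/8 → (-23/8, 137/20)
  seg 6: left by d1 = 1/4 → (-25/8, 137/20)
  seg 7: down by d3 = 11/2 → (-25/8, 27/20)

d4 = 67/20
d5 = 0
d6 = 13/4
d7 = -37/10
d8 = 25/8
endpoint = (-25/8, 27/20)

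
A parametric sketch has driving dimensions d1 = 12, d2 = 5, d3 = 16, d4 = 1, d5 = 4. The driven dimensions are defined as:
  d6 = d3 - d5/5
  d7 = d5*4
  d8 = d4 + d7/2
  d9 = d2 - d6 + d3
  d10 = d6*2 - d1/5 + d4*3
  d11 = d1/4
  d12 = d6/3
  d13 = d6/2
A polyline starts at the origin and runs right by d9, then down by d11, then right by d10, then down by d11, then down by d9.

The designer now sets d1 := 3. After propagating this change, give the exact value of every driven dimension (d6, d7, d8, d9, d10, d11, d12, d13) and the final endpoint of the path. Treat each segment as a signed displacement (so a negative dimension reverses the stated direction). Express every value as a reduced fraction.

Apply edit: d1 := 3
  d6 = d3 - d5/5 = 76/5
  d7 = d5*4 = 16
  d8 = d4 + d7/2 = 9
  d9 = d2 - d6 + d3 = 29/5
  d10 = d6*2 - d1/5 + d4*3 = 164/5
  d11 = d1/4 = 3/4
  d12 = d6/3 = 76/15
  d13 = d6/2 = 38/5
Walk from origin (0, 0):
  seg 1: right by d9 = 29/5 → (29/5, 0)
  seg 2: down by d11 = 3/4 → (29/5, -3/4)
  seg 3: right by d10 = 164/5 → (193/5, -3/4)
  seg 4: down by d11 = 3/4 → (193/5, -3/2)
  seg 5: down by d9 = 29/5 → (193/5, -73/10)

d6 = 76/5
d7 = 16
d8 = 9
d9 = 29/5
d10 = 164/5
d11 = 3/4
d12 = 76/15
d13 = 38/5
endpoint = (193/5, -73/10)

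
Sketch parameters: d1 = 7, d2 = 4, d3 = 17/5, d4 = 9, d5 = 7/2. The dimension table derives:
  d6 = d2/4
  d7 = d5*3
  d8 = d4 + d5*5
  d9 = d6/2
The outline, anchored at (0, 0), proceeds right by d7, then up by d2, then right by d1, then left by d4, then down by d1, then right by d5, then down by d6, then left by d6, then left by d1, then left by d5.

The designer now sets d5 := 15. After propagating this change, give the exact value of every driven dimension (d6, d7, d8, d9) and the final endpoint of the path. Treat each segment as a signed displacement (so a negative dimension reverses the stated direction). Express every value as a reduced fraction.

Apply edit: d5 := 15
  d6 = d2/4 = 1
  d7 = d5*3 = 45
  d8 = d4 + d5*5 = 84
  d9 = d6/2 = 1/2
Walk from origin (0, 0):
  seg 1: right by d7 = 45 → (45, 0)
  seg 2: up by d2 = 4 → (45, 4)
  seg 3: right by d1 = 7 → (52, 4)
  seg 4: left by d4 = 9 → (43, 4)
  seg 5: down by d1 = 7 → (43, -3)
  seg 6: right by d5 = 15 → (58, -3)
  seg 7: down by d6 = 1 → (58, -4)
  seg 8: left by d6 = 1 → (57, -4)
  seg 9: left by d1 = 7 → (50, -4)
  seg 10: left by d5 = 15 → (35, -4)

d6 = 1
d7 = 45
d8 = 84
d9 = 1/2
endpoint = (35, -4)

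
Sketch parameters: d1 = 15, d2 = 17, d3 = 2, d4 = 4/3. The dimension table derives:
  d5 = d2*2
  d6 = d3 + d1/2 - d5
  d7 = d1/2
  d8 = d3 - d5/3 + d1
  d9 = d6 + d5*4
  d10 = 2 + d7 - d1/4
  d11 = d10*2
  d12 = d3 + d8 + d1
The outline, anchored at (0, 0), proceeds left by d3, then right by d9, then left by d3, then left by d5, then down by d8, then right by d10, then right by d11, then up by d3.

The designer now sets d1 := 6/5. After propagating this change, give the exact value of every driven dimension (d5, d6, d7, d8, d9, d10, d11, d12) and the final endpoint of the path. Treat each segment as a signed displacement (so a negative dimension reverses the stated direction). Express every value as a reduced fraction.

Apply edit: d1 := 6/5
  d5 = d2*2 = 34
  d6 = d3 + d1/2 - d5 = -157/5
  d7 = d1/2 = 3/5
  d8 = d3 - d5/3 + d1 = -122/15
  d9 = d6 + d5*4 = 523/5
  d10 = 2 + d7 - d1/4 = 23/10
  d11 = d10*2 = 23/5
  d12 = d3 + d8 + d1 = -74/15
Walk from origin (0, 0):
  seg 1: left by d3 = 2 → (-2, 0)
  seg 2: right by d9 = 523/5 → (513/5, 0)
  seg 3: left by d3 = 2 → (503/5, 0)
  seg 4: left by d5 = 34 → (333/5, 0)
  seg 5: down by d8 = -122/15 → (333/5, 122/15)
  seg 6: right by d10 = 23/10 → (689/10, 122/15)
  seg 7: right by d11 = 23/5 → (147/2, 122/15)
  seg 8: up by d3 = 2 → (147/2, 152/15)

d5 = 34
d6 = -157/5
d7 = 3/5
d8 = -122/15
d9 = 523/5
d10 = 23/10
d11 = 23/5
d12 = -74/15
endpoint = (147/2, 152/15)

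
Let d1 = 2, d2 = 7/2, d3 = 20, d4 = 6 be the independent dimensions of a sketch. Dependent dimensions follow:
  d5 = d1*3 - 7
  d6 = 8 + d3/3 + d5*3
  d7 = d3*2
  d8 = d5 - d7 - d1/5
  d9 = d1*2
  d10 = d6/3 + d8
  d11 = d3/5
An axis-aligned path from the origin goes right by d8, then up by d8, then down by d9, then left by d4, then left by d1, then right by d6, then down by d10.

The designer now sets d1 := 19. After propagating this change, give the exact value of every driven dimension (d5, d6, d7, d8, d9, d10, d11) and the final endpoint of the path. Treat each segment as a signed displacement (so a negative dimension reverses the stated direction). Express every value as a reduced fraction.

d5 = 50
d6 = 494/3
d7 = 40
d8 = 31/5
d9 = 38
d10 = 2749/45
d11 = 4
endpoint = (2188/15, -836/9)

Apply edit: d1 := 19
  d5 = d1*3 - 7 = 50
  d6 = 8 + d3/3 + d5*3 = 494/3
  d7 = d3*2 = 40
  d8 = d5 - d7 - d1/5 = 31/5
  d9 = d1*2 = 38
  d10 = d6/3 + d8 = 2749/45
  d11 = d3/5 = 4
Walk from origin (0, 0):
  seg 1: right by d8 = 31/5 → (31/5, 0)
  seg 2: up by d8 = 31/5 → (31/5, 31/5)
  seg 3: down by d9 = 38 → (31/5, -159/5)
  seg 4: left by d4 = 6 → (1/5, -159/5)
  seg 5: left by d1 = 19 → (-94/5, -159/5)
  seg 6: right by d6 = 494/3 → (2188/15, -159/5)
  seg 7: down by d10 = 2749/45 → (2188/15, -836/9)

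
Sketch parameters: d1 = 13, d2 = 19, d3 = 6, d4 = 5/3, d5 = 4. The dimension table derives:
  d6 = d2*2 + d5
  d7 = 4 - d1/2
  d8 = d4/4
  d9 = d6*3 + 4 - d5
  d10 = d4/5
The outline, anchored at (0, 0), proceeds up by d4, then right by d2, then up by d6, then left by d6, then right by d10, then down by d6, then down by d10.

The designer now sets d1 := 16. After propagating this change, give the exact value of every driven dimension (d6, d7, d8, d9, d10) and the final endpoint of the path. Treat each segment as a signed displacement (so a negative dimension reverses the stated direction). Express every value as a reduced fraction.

Apply edit: d1 := 16
  d6 = d2*2 + d5 = 42
  d7 = 4 - d1/2 = -4
  d8 = d4/4 = 5/12
  d9 = d6*3 + 4 - d5 = 126
  d10 = d4/5 = 1/3
Walk from origin (0, 0):
  seg 1: up by d4 = 5/3 → (0, 5/3)
  seg 2: right by d2 = 19 → (19, 5/3)
  seg 3: up by d6 = 42 → (19, 131/3)
  seg 4: left by d6 = 42 → (-23, 131/3)
  seg 5: right by d10 = 1/3 → (-68/3, 131/3)
  seg 6: down by d6 = 42 → (-68/3, 5/3)
  seg 7: down by d10 = 1/3 → (-68/3, 4/3)

d6 = 42
d7 = -4
d8 = 5/12
d9 = 126
d10 = 1/3
endpoint = (-68/3, 4/3)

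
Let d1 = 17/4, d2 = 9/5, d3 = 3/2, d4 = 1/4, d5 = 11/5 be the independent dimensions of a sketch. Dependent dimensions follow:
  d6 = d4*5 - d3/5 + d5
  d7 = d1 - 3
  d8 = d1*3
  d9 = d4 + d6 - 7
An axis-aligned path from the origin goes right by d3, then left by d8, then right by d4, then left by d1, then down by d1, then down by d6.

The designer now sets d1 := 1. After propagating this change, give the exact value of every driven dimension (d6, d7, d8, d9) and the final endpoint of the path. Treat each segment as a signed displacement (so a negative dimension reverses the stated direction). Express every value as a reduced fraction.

Apply edit: d1 := 1
  d6 = d4*5 - d3/5 + d5 = 63/20
  d7 = d1 - 3 = -2
  d8 = d1*3 = 3
  d9 = d4 + d6 - 7 = -18/5
Walk from origin (0, 0):
  seg 1: right by d3 = 3/2 → (3/2, 0)
  seg 2: left by d8 = 3 → (-3/2, 0)
  seg 3: right by d4 = 1/4 → (-5/4, 0)
  seg 4: left by d1 = 1 → (-9/4, 0)
  seg 5: down by d1 = 1 → (-9/4, -1)
  seg 6: down by d6 = 63/20 → (-9/4, -83/20)

d6 = 63/20
d7 = -2
d8 = 3
d9 = -18/5
endpoint = (-9/4, -83/20)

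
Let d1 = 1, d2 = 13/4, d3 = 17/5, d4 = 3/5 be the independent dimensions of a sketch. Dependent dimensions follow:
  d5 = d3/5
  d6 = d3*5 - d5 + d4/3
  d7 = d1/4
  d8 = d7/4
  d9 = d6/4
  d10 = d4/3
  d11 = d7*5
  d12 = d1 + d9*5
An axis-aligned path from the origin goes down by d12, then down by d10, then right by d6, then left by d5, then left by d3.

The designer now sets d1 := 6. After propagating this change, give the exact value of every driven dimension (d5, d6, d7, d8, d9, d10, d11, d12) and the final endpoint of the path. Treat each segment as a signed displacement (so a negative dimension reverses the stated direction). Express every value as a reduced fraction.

d5 = 17/25
d6 = 413/25
d7 = 3/2
d8 = 3/8
d9 = 413/100
d10 = 1/5
d11 = 15/2
d12 = 533/20
endpoint = (311/25, -537/20)

Apply edit: d1 := 6
  d5 = d3/5 = 17/25
  d6 = d3*5 - d5 + d4/3 = 413/25
  d7 = d1/4 = 3/2
  d8 = d7/4 = 3/8
  d9 = d6/4 = 413/100
  d10 = d4/3 = 1/5
  d11 = d7*5 = 15/2
  d12 = d1 + d9*5 = 533/20
Walk from origin (0, 0):
  seg 1: down by d12 = 533/20 → (0, -533/20)
  seg 2: down by d10 = 1/5 → (0, -537/20)
  seg 3: right by d6 = 413/25 → (413/25, -537/20)
  seg 4: left by d5 = 17/25 → (396/25, -537/20)
  seg 5: left by d3 = 17/5 → (311/25, -537/20)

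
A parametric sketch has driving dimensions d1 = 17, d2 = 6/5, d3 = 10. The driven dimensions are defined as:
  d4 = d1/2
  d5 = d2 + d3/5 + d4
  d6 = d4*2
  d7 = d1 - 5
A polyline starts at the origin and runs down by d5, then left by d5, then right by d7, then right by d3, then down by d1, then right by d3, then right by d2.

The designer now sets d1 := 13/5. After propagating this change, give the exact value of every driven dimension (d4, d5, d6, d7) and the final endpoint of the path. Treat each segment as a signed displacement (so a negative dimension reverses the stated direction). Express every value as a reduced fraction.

d4 = 13/10
d5 = 9/2
d6 = 13/5
d7 = -12/5
endpoint = (143/10, -71/10)

Apply edit: d1 := 13/5
  d4 = d1/2 = 13/10
  d5 = d2 + d3/5 + d4 = 9/2
  d6 = d4*2 = 13/5
  d7 = d1 - 5 = -12/5
Walk from origin (0, 0):
  seg 1: down by d5 = 9/2 → (0, -9/2)
  seg 2: left by d5 = 9/2 → (-9/2, -9/2)
  seg 3: right by d7 = -12/5 → (-69/10, -9/2)
  seg 4: right by d3 = 10 → (31/10, -9/2)
  seg 5: down by d1 = 13/5 → (31/10, -71/10)
  seg 6: right by d3 = 10 → (131/10, -71/10)
  seg 7: right by d2 = 6/5 → (143/10, -71/10)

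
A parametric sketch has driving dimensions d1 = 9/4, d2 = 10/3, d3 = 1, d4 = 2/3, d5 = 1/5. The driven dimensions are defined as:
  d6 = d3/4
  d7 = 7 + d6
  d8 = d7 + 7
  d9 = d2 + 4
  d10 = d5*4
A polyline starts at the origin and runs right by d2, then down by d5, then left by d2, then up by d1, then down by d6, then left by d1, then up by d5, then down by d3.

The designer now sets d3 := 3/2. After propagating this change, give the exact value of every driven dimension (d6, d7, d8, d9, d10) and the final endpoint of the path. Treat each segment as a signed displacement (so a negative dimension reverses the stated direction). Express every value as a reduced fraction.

d6 = 3/8
d7 = 59/8
d8 = 115/8
d9 = 22/3
d10 = 4/5
endpoint = (-9/4, 3/8)

Apply edit: d3 := 3/2
  d6 = d3/4 = 3/8
  d7 = 7 + d6 = 59/8
  d8 = d7 + 7 = 115/8
  d9 = d2 + 4 = 22/3
  d10 = d5*4 = 4/5
Walk from origin (0, 0):
  seg 1: right by d2 = 10/3 → (10/3, 0)
  seg 2: down by d5 = 1/5 → (10/3, -1/5)
  seg 3: left by d2 = 10/3 → (0, -1/5)
  seg 4: up by d1 = 9/4 → (0, 41/20)
  seg 5: down by d6 = 3/8 → (0, 67/40)
  seg 6: left by d1 = 9/4 → (-9/4, 67/40)
  seg 7: up by d5 = 1/5 → (-9/4, 15/8)
  seg 8: down by d3 = 3/2 → (-9/4, 3/8)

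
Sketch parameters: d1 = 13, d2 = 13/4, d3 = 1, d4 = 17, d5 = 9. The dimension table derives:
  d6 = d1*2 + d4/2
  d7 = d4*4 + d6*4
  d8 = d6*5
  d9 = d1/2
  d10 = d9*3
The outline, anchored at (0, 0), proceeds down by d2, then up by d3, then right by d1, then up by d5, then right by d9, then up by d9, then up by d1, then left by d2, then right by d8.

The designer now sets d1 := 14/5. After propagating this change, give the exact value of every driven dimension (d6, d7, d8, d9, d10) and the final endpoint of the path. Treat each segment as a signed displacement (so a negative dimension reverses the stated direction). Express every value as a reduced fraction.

d6 = 141/10
d7 = 622/5
d8 = 141/2
d9 = 7/5
d10 = 21/5
endpoint = (1429/20, 219/20)

Apply edit: d1 := 14/5
  d6 = d1*2 + d4/2 = 141/10
  d7 = d4*4 + d6*4 = 622/5
  d8 = d6*5 = 141/2
  d9 = d1/2 = 7/5
  d10 = d9*3 = 21/5
Walk from origin (0, 0):
  seg 1: down by d2 = 13/4 → (0, -13/4)
  seg 2: up by d3 = 1 → (0, -9/4)
  seg 3: right by d1 = 14/5 → (14/5, -9/4)
  seg 4: up by d5 = 9 → (14/5, 27/4)
  seg 5: right by d9 = 7/5 → (21/5, 27/4)
  seg 6: up by d9 = 7/5 → (21/5, 163/20)
  seg 7: up by d1 = 14/5 → (21/5, 219/20)
  seg 8: left by d2 = 13/4 → (19/20, 219/20)
  seg 9: right by d8 = 141/2 → (1429/20, 219/20)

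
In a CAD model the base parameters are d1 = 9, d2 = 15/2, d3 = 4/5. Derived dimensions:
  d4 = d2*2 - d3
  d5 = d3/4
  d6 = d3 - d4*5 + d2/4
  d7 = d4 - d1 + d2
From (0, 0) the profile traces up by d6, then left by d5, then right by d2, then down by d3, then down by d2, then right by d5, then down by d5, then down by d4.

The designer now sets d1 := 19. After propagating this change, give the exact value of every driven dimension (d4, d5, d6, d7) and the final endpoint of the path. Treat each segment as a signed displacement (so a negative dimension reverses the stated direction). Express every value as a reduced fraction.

d4 = 71/5
d5 = 1/5
d6 = -2733/40
d7 = 27/10
endpoint = (15/2, -3641/40)

Apply edit: d1 := 19
  d4 = d2*2 - d3 = 71/5
  d5 = d3/4 = 1/5
  d6 = d3 - d4*5 + d2/4 = -2733/40
  d7 = d4 - d1 + d2 = 27/10
Walk from origin (0, 0):
  seg 1: up by d6 = -2733/40 → (0, -2733/40)
  seg 2: left by d5 = 1/5 → (-1/5, -2733/40)
  seg 3: right by d2 = 15/2 → (73/10, -2733/40)
  seg 4: down by d3 = 4/5 → (73/10, -553/8)
  seg 5: down by d2 = 15/2 → (73/10, -613/8)
  seg 6: right by d5 = 1/5 → (15/2, -613/8)
  seg 7: down by d5 = 1/5 → (15/2, -3073/40)
  seg 8: down by d4 = 71/5 → (15/2, -3641/40)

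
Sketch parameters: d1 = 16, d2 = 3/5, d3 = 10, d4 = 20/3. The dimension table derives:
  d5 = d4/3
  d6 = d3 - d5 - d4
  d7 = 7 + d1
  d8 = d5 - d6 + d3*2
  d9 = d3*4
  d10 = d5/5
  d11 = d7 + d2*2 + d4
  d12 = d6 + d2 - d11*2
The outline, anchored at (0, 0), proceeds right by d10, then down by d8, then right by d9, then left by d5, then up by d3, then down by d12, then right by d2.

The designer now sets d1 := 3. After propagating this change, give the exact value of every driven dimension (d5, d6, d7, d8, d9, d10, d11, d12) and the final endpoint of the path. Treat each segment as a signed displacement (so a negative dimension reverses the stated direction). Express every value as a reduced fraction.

d5 = 20/9
d6 = 10/9
d7 = 10
d8 = 190/9
d9 = 40
d10 = 4/9
d11 = 268/15
d12 = -1531/45
endpoint = (1747/45, 1031/45)

Apply edit: d1 := 3
  d5 = d4/3 = 20/9
  d6 = d3 - d5 - d4 = 10/9
  d7 = 7 + d1 = 10
  d8 = d5 - d6 + d3*2 = 190/9
  d9 = d3*4 = 40
  d10 = d5/5 = 4/9
  d11 = d7 + d2*2 + d4 = 268/15
  d12 = d6 + d2 - d11*2 = -1531/45
Walk from origin (0, 0):
  seg 1: right by d10 = 4/9 → (4/9, 0)
  seg 2: down by d8 = 190/9 → (4/9, -190/9)
  seg 3: right by d9 = 40 → (364/9, -190/9)
  seg 4: left by d5 = 20/9 → (344/9, -190/9)
  seg 5: up by d3 = 10 → (344/9, -100/9)
  seg 6: down by d12 = -1531/45 → (344/9, 1031/45)
  seg 7: right by d2 = 3/5 → (1747/45, 1031/45)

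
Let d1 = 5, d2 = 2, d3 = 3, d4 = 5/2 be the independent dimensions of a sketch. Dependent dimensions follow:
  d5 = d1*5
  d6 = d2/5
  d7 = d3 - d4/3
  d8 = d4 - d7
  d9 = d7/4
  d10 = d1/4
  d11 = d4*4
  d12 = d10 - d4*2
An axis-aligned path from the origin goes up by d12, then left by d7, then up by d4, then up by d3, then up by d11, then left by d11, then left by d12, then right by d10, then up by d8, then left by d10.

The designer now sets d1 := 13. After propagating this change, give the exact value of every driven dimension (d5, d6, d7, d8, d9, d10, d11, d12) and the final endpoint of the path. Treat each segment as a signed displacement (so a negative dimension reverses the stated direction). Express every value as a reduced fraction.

d5 = 65
d6 = 2/5
d7 = 13/6
d8 = 1/3
d9 = 13/24
d10 = 13/4
d11 = 10
d12 = -7/4
endpoint = (-125/12, 169/12)

Apply edit: d1 := 13
  d5 = d1*5 = 65
  d6 = d2/5 = 2/5
  d7 = d3 - d4/3 = 13/6
  d8 = d4 - d7 = 1/3
  d9 = d7/4 = 13/24
  d10 = d1/4 = 13/4
  d11 = d4*4 = 10
  d12 = d10 - d4*2 = -7/4
Walk from origin (0, 0):
  seg 1: up by d12 = -7/4 → (0, -7/4)
  seg 2: left by d7 = 13/6 → (-13/6, -7/4)
  seg 3: up by d4 = 5/2 → (-13/6, 3/4)
  seg 4: up by d3 = 3 → (-13/6, 15/4)
  seg 5: up by d11 = 10 → (-13/6, 55/4)
  seg 6: left by d11 = 10 → (-73/6, 55/4)
  seg 7: left by d12 = -7/4 → (-125/12, 55/4)
  seg 8: right by d10 = 13/4 → (-43/6, 55/4)
  seg 9: up by d8 = 1/3 → (-43/6, 169/12)
  seg 10: left by d10 = 13/4 → (-125/12, 169/12)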